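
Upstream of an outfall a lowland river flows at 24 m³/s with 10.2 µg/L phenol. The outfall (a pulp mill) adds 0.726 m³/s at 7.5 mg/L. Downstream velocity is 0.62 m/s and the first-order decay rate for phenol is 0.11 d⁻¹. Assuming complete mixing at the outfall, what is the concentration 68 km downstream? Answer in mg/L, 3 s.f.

0.200 mg/L

10.2 µg/L = 0.0102 mg/L.
After complete mixing, C₀ = (0.726·7.5 + 24·0.0102) / 24.73 = 0.2301 mg/L.
Travel time t = 6.8e+04 m / 0.62 m/s = 1.097e+05 s = 1.269 d.
C = 0.2301·exp(−0.11·1.269) = 0.2301·0.8697 = 0.2001 mg/L.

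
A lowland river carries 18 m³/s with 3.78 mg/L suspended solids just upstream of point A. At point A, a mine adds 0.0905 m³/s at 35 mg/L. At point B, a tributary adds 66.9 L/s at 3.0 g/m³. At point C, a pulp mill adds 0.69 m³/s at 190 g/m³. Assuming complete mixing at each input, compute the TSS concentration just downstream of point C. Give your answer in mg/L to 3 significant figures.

After input A: C = (18·3.78 + 0.0905·35) / 18.09 = 3.936 mg/L.
66.9 L/s = 0.0669 m³/s.
After input B: C = (18.09·3.936 + 0.0669·3) / 18.16 = 3.933 mg/L.
After input C: C = (18.16·3.933 + 0.69·190) / 18.85 = 10.74 mg/L.

10.7 mg/L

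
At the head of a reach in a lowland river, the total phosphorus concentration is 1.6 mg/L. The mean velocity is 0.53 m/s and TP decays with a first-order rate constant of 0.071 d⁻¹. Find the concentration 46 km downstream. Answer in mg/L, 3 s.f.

Travel time t = 46 km / 0.53 m/s = 4.6e+04/0.53 = 8.679e+04 s = 1.005 d.
First-order decay: C = 1.6·exp(−0.071·1.005) = 1.6·0.9312 = 1.49 mg/L.

1.49 mg/L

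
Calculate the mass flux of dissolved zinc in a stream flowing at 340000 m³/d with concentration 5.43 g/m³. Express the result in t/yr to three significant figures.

340000 m³/d = 3.935 m³/s.
Mass flux = Q·C = 3.935 m³/s × 5.43 g/m³ = 21.37 g/s.
= 21.37 g/s × 31.56 = 674.3 t/yr.

674 t/yr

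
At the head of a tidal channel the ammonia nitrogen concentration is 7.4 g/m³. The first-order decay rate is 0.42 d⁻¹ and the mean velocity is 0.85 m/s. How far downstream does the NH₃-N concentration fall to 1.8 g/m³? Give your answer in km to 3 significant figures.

247 km

From C = C₀·e^(−kt), t = ln(C₀/C)/k = ln(7.4/1.8)/0.42 = 1.414/0.42 = 3.366 d.
Distance = v·t = 0.85 m/s × 2.908e+05 s = 2.472e+05 m = 247.2 km.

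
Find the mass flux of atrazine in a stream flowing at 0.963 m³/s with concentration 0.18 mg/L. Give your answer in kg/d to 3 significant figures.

Mass flux = Q·C = 0.963 m³/s × 0.18 g/m³ = 0.1733 g/s.
= 0.1733 g/s × 86.4 = 14.98 kg/d.

15.0 kg/d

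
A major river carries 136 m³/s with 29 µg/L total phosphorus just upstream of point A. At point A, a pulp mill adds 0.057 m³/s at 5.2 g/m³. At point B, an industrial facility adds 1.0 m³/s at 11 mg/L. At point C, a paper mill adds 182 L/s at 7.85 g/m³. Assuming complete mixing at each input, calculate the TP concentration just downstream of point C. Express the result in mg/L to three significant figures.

29 µg/L = 0.029 mg/L.
After input A: C = (136·0.029 + 0.057·5.2) / 136.1 = 0.03117 mg/L.
After input B: C = (136.1·0.03117 + 1·11) / 137.1 = 0.1112 mg/L.
182 L/s = 0.182 m³/s.
After input C: C = (137.1·0.1112 + 0.182·7.85) / 137.2 = 0.1215 mg/L.

0.121 mg/L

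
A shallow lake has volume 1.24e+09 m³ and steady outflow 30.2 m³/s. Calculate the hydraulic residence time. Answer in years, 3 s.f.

1.30 yr

Q = 30.2 m³/s × 3.156e+07 s/yr = 9.53e+08 m³/yr.
Hydraulic residence time τ = V/Q = 1.24e+09/9.53e+08 = 1.301 yr.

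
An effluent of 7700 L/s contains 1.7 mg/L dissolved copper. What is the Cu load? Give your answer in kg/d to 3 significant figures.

1130 kg/d

7700 L/s = 7.7 m³/s.
Mass flux = Q·C = 7.7 m³/s × 1.7 g/m³ = 13.09 g/s.
= 13.09 g/s × 86.4 = 1131 kg/d.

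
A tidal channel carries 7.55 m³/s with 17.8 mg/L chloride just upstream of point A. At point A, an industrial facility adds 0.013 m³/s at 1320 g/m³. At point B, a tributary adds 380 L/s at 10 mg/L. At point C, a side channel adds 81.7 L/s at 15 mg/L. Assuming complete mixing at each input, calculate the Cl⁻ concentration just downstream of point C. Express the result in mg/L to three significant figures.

After input A: C = (7.55·17.8 + 0.013·1320) / 7.563 = 20.04 mg/L.
380 L/s = 0.38 m³/s.
After input B: C = (7.563·20.04 + 0.38·10) / 7.943 = 19.56 mg/L.
81.7 L/s = 0.0817 m³/s.
After input C: C = (7.943·19.56 + 0.0817·15) / 8.025 = 19.51 mg/L.

19.5 mg/L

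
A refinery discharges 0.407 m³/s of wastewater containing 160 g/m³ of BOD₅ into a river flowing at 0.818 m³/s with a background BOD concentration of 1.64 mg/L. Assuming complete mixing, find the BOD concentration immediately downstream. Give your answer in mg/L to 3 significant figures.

54.3 mg/L

By mass balance at complete mixing, C = (0.407·160 + 0.818·1.64) / (0.407 + 0.818) = 66.46/1.225 = 54.25 mg/L.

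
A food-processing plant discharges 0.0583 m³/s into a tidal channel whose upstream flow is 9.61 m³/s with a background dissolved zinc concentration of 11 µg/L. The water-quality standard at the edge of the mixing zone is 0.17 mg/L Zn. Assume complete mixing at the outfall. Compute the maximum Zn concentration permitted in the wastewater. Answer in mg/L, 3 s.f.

11 µg/L = 0.011 mg/L.
Mass balance: 0.17·9.668 = 0.0583·Cₑ + 9.61·0.011.
Cₑ = (1.644 − 0.1057) / 0.0583 = 26.38 mg/L.

26.4 mg/L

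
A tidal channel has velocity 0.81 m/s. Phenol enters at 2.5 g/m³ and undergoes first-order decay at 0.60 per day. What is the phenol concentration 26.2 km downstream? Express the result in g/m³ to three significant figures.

2.00 g/m³

Travel time t = 26.2 km / 0.81 m/s = 2.62e+04/0.81 = 3.235e+04 s = 0.3744 d.
First-order decay: C = 2.5·exp(−0.60·0.3744) = 2.5·0.7988 = 1.997 g/m³.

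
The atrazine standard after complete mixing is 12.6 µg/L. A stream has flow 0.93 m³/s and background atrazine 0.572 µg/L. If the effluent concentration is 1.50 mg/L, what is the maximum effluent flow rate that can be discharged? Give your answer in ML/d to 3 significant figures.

0.650 ML/d

0.572 µg/L = 0.000572 mg/L.
12.6 µg/L = 0.0126 mg/L.
Mass balance at complete mixing: C_std·(Q_w + Q_r) = Q_w·C_e + Q_r·C_b.
Rearranging, Q_w = Q_r·(C_std − C_b)/(C_e − C_std) = 0.93·(0.0126 − 0.000572) / (1.5 − 0.0126) = 0.007521 m³/s.
= 0.6498 ML/d.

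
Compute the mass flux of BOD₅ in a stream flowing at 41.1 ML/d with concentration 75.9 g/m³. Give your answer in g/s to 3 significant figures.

36.1 g/s

41.1 ML/d = 0.4757 m³/s.
Mass flux = Q·C = 0.4757 m³/s × 75.9 g/m³ = 36.11 g/s.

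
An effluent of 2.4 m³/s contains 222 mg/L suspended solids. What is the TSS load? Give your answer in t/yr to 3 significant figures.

Mass flux = Q·C = 2.4 m³/s × 222 g/m³ = 532.8 g/s.
= 532.8 g/s × 31.56 = 1.681e+04 t/yr.

16800 t/yr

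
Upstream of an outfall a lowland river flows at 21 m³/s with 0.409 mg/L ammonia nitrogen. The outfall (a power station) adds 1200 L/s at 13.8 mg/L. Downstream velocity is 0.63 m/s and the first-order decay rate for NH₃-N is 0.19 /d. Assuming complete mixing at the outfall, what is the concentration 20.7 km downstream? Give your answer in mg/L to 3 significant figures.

1200 L/s = 1.2 m³/s.
After complete mixing, C₀ = (1.2·13.8 + 21·0.409) / 22.2 = 1.133 mg/L.
Travel time t = 2.07e+04 m / 0.63 m/s = 3.286e+04 s = 0.3803 d.
C = 1.133·exp(−0.19·0.3803) = 1.133·0.9303 = 1.054 mg/L.

1.05 mg/L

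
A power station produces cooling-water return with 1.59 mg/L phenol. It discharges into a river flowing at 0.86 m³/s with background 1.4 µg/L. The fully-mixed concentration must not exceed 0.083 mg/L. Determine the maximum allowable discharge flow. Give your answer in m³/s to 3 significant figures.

1.4 µg/L = 0.0014 mg/L.
Mass balance at complete mixing: C_std·(Q_w + Q_r) = Q_w·C_e + Q_r·C_b.
Rearranging, Q_w = Q_r·(C_std − C_b)/(C_e − C_std) = 0.86·(0.083 − 0.0014) / (1.59 − 0.083) = 0.04657 m³/s.

0.0466 m³/s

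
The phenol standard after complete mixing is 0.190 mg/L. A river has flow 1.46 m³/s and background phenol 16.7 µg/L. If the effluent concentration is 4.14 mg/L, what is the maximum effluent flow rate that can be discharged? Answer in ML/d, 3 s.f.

16.7 µg/L = 0.0167 mg/L.
Mass balance at complete mixing: C_std·(Q_w + Q_r) = Q_w·C_e + Q_r·C_b.
Rearranging, Q_w = Q_r·(C_std − C_b)/(C_e − C_std) = 1.46·(0.19 − 0.0167) / (4.14 − 0.19) = 0.06406 m³/s.
= 5.534 ML/d.

5.53 ML/d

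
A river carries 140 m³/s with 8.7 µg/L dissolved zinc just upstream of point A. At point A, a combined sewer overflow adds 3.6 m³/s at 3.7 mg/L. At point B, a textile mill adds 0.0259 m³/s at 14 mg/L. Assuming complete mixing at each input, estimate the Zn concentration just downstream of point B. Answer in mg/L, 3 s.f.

0.104 mg/L

8.7 µg/L = 0.0087 mg/L.
After input A: C = (140·0.0087 + 3.6·3.7) / 143.6 = 0.1012 mg/L.
After input B: C = (143.6·0.1012 + 0.0259·14) / 143.6 = 0.1037 mg/L.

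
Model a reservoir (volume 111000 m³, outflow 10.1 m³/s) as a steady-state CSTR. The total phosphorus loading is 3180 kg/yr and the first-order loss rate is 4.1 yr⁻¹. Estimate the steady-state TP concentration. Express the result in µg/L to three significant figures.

9.96 µg/L

Outflow Q = 10.1 m³/s × 3.156e+07 s/yr = 3.187e+08 m³/yr.
Steady-state CSTR mass balance: W = Q·C + k·V·C, so C = W/(Q + kV).
Q + kV = 3.187e+08 + 4.1·111000 = 3.192e+08 m³/yr.
C = 3180/3.192e+08 = 9.963e-06 kg/m³ = 0.009963 mg/L = 9.963 µg/L.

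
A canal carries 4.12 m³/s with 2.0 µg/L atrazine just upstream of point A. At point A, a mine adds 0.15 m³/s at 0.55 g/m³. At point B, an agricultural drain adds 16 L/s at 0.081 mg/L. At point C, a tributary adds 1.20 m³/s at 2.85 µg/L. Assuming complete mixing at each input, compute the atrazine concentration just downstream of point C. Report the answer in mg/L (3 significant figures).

2.0 µg/L = 0.002 mg/L.
After input A: C = (4.12·0.002 + 0.15·0.55) / 4.27 = 0.02125 mg/L.
16 L/s = 0.016 m³/s.
After input B: C = (4.27·0.02125 + 0.016·0.081) / 4.286 = 0.02147 mg/L.
2.85 µg/L = 0.00285 mg/L.
After input C: C = (4.286·0.02147 + 1.2·0.00285) / 5.486 = 0.0174 mg/L.

0.0174 mg/L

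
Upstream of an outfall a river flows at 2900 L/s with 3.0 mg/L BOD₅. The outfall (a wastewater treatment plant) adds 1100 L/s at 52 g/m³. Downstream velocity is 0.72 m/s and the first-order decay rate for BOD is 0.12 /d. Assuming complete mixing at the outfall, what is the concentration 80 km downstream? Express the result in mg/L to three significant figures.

14.1 mg/L

1100 L/s = 1.1 m³/s.
2900 L/s = 2.9 m³/s.
After complete mixing, C₀ = (1.1·52 + 2.9·3) / 4 = 16.48 mg/L.
Travel time t = 8e+04 m / 0.72 m/s = 1.111e+05 s = 1.286 d.
C = 16.48·exp(−0.12·1.286) = 16.48·0.857 = 14.12 mg/L.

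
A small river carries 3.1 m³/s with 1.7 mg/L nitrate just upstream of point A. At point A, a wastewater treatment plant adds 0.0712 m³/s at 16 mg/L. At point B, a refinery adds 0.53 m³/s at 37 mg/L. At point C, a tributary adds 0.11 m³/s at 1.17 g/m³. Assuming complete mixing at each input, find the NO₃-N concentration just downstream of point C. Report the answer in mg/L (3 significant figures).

6.86 mg/L

After input A: C = (3.1·1.7 + 0.0712·16) / 3.171 = 2.021 mg/L.
After input B: C = (3.171·2.021 + 0.53·37) / 3.701 = 7.03 mg/L.
After input C: C = (3.701·7.03 + 0.11·1.17) / 3.811 = 6.861 mg/L.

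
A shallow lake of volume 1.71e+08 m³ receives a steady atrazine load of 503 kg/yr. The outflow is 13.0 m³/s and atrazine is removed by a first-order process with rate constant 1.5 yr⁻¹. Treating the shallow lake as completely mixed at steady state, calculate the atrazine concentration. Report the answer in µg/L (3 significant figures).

0.754 µg/L

Outflow Q = 13.0 m³/s × 3.156e+07 s/yr = 4.102e+08 m³/yr.
Steady-state CSTR mass balance: W = Q·C + k·V·C, so C = W/(Q + kV).
Q + kV = 4.102e+08 + 1.5·1.71e+08 = 6.667e+08 m³/yr.
C = 503/6.667e+08 = 7.544e-07 kg/m³ = 0.0007544 mg/L = 0.7544 µg/L.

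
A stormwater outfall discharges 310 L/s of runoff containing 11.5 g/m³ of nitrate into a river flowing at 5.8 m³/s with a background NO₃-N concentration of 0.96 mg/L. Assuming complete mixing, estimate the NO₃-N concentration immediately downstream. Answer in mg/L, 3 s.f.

310 L/s = 0.31 m³/s.
Conservation of mass across the mixing zone: C = (0.31·11.5 + 5.8·0.96) / (0.31 + 5.8) = 9.133/6.11 = 1.495 mg/L.

1.49 mg/L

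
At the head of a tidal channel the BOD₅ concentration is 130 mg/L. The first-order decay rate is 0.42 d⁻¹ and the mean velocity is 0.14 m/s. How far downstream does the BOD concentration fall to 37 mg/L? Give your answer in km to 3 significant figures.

From C = C₀·e^(−kt), t = ln(C₀/C)/k = ln(130/37)/0.42 = 1.257/0.42 = 2.992 d.
Distance = v·t = 0.14 m/s × 2.585e+05 s = 3.619e+04 m = 36.19 km.

36.2 km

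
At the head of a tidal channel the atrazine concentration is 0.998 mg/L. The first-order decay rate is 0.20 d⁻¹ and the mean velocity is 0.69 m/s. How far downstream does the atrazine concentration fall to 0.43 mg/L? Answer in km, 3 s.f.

From C = C₀·e^(−kt), t = ln(C₀/C)/k = ln(0.998/0.43)/0.20 = 0.842/0.20 = 4.21 d.
Distance = v·t = 0.69 m/s × 3.637e+05 s = 2.51e+05 m = 251 km.

251 km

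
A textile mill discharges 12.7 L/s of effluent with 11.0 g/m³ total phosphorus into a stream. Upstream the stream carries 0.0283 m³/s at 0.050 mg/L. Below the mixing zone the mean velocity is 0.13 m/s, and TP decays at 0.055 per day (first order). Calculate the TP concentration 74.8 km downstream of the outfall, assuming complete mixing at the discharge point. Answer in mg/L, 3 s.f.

2.39 mg/L

12.7 L/s = 0.0127 m³/s.
After complete mixing, C₀ = (0.0127·11 + 0.0283·0.05) / 0.041 = 3.442 mg/L.
Travel time t = 7.48e+04 m / 0.13 m/s = 5.754e+05 s = 6.66 d.
C = 3.442·exp(−0.055·6.66) = 3.442·0.6933 = 2.386 mg/L.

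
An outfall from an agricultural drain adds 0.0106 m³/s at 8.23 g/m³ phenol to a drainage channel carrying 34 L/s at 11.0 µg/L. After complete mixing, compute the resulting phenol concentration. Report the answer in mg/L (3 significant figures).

1.96 mg/L

34 L/s = 0.034 m³/s.
11.0 µg/L = 0.011 mg/L.
Conservation of mass across the mixing zone: C = (0.0106·8.23 + 0.034·0.011) / (0.0106 + 0.034) = 0.08761/0.0446 = 1.964 mg/L.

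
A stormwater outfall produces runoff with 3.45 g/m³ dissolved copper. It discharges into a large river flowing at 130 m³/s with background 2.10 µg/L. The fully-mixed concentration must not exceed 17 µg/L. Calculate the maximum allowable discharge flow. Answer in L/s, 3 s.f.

564 L/s

2.10 µg/L = 0.0021 mg/L.
17 µg/L = 0.017 mg/L.
Mass balance at complete mixing: C_std·(Q_w + Q_r) = Q_w·C_e + Q_r·C_b.
Rearranging, Q_w = Q_r·(C_std − C_b)/(C_e − C_std) = 130·(0.017 − 0.0021) / (3.45 − 0.017) = 0.5642 m³/s.
= 564.2 L/s.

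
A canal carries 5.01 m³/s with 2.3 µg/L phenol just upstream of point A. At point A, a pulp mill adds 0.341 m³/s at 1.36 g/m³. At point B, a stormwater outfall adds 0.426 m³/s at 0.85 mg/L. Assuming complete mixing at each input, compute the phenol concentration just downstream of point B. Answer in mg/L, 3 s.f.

2.3 µg/L = 0.0023 mg/L.
After input A: C = (5.01·0.0023 + 0.341·1.36) / 5.351 = 0.08882 mg/L.
After input B: C = (5.351·0.08882 + 0.426·0.85) / 5.777 = 0.145 mg/L.

0.145 mg/L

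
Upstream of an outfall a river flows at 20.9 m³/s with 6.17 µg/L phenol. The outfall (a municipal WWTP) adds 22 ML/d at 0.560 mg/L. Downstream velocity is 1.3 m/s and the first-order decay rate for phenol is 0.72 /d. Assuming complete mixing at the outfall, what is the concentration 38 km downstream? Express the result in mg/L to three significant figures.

0.0101 mg/L

22 ML/d = 0.2546 m³/s.
6.17 µg/L = 0.00617 mg/L.
After complete mixing, C₀ = (0.2546·0.56 + 20.9·0.00617) / 21.15 = 0.01284 mg/L.
Travel time t = 3.8e+04 m / 1.3 m/s = 2.923e+04 s = 0.3383 d.
C = 0.01284·exp(−0.72·0.3383) = 0.01284·0.7838 = 0.01006 mg/L.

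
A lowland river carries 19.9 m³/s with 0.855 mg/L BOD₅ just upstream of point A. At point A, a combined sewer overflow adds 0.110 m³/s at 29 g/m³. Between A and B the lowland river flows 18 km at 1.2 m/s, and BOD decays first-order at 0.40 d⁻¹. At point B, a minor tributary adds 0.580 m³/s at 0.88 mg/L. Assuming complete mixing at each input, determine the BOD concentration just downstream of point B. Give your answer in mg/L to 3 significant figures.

After input A: C = (19.9·0.855 + 0.11·29) / 20.01 = 1.01 mg/L.
Over the 18 km reach to input B (t = 1.5e+04 s = 0.1736 d), decay gives C = 1.01·exp(−0.40·0.1736) = 0.942 mg/L.
After input B: C = (20.01·0.942 + 0.58·0.88) / 20.59 = 0.9402 mg/L.

0.940 mg/L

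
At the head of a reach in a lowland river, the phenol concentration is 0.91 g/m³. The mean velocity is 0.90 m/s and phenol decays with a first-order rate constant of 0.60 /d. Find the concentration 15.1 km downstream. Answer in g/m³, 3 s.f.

Travel time t = 15.1 km / 0.90 m/s = 1.51e+04/0.90 = 1.678e+04 s = 0.1942 d.
First-order decay: C = 0.91·exp(−0.60·0.1942) = 0.91·0.89 = 0.8099 g/m³.

0.810 g/m³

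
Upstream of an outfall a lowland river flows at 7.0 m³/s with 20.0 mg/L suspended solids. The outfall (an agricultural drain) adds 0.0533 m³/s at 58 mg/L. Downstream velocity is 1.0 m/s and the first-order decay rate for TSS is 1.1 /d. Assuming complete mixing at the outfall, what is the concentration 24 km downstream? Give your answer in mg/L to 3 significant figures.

After complete mixing, C₀ = (0.0533·58 + 7·20) / 7.053 = 20.29 mg/L.
Travel time t = 2.4e+04 m / 1.0 m/s = 2.4e+04 s = 0.2778 d.
C = 20.29·exp(−1.1·0.2778) = 20.29·0.7367 = 14.95 mg/L.

14.9 mg/L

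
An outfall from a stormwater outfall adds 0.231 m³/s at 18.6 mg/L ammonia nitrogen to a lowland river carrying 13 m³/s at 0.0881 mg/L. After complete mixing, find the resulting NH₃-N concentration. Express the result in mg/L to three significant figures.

0.411 mg/L

By mass balance at complete mixing, C = (0.231·18.6 + 13·0.0881) / (0.231 + 13) = 5.442/13.23 = 0.4113 mg/L.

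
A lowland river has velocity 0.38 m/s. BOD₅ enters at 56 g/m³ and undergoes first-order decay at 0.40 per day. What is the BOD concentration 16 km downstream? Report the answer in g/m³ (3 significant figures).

46.1 g/m³

Travel time t = 16 km / 0.38 m/s = 1.6e+04/0.38 = 4.211e+04 s = 0.4873 d.
First-order decay: C = 56·exp(−0.40·0.4873) = 56·0.8229 = 46.08 g/m³.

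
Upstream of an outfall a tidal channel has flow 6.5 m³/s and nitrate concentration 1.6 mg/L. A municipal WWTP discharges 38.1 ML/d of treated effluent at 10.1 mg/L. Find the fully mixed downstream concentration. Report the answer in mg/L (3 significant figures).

2.14 mg/L

38.1 ML/d = 0.441 m³/s.
Flow-weighted mixing gives C = (0.441·10.1 + 6.5·1.6) / (0.441 + 6.5) = 14.85/6.941 = 2.14 mg/L.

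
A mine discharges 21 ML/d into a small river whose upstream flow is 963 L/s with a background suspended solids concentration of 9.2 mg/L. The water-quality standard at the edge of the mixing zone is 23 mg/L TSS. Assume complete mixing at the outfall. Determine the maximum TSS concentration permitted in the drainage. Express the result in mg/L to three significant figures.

21 ML/d = 0.2431 m³/s.
963 L/s = 0.963 m³/s.
Mass balance: 23·1.206 = 0.2431·Cₑ + 0.963·9.2.
Cₑ = (27.74 − 8.86) / 0.2431 = 77.68 mg/L.

77.7 mg/L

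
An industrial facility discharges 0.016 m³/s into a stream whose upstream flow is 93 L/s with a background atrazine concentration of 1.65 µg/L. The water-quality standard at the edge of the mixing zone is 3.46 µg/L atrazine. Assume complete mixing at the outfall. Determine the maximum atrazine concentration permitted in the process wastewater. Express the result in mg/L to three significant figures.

93 L/s = 0.093 m³/s.
1.65 µg/L = 0.00165 mg/L.
3.46 µg/L = 0.00346 mg/L.
Mass balance: 0.00346·0.109 = 0.016·Cₑ + 0.093·0.00165.
Cₑ = (0.0003771 − 0.0001534) / 0.016 = 0.01398 mg/L.

0.0140 mg/L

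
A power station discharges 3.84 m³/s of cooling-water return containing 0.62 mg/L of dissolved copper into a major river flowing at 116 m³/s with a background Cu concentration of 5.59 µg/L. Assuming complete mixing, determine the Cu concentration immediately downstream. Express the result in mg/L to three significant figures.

0.0253 mg/L

5.59 µg/L = 0.00559 mg/L.
Conservation of mass across the mixing zone: C = (3.84·0.62 + 116·0.00559) / (3.84 + 116) = 3.029/119.8 = 0.02528 mg/L.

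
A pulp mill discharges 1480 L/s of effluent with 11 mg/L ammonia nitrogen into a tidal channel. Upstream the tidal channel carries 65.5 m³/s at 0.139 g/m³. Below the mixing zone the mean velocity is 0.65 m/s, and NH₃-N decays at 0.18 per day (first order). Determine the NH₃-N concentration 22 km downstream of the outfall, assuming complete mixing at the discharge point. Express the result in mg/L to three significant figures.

0.353 mg/L

1480 L/s = 1.48 m³/s.
After complete mixing, C₀ = (1.48·11 + 65.5·0.139) / 66.98 = 0.379 mg/L.
Travel time t = 2.2e+04 m / 0.65 m/s = 3.385e+04 s = 0.3917 d.
C = 0.379·exp(−0.18·0.3917) = 0.379·0.9319 = 0.3532 mg/L.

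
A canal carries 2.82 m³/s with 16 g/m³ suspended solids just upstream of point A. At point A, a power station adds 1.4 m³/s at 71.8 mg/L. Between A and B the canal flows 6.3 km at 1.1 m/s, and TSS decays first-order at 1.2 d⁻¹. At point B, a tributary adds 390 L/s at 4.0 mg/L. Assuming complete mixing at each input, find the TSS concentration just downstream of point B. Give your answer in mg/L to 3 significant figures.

After input A: C = (2.82·16 + 1.4·71.8) / 4.22 = 34.51 mg/L.
Over the 6.3 km reach to input B (t = 5727 s = 0.06629 d), decay gives C = 34.51·exp(−1.2·0.06629) = 31.87 mg/L.
390 L/s = 0.39 m³/s.
After input B: C = (4.22·31.87 + 0.39·4) / 4.61 = 29.51 mg/L.

29.5 mg/L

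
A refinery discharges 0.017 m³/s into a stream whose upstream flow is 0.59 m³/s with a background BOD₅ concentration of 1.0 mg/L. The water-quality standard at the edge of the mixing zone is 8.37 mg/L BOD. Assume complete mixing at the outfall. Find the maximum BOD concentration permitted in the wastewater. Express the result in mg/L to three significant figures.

Mass balance: 8.37·0.607 = 0.017·Cₑ + 0.59·1.
Cₑ = (5.081 − 0.59) / 0.017 = 264.2 mg/L.

264 mg/L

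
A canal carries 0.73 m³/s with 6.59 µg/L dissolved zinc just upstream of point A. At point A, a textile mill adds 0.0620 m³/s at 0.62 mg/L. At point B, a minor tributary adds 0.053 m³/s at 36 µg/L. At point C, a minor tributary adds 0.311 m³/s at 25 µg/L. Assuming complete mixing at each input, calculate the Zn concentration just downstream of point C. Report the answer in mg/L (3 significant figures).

6.59 µg/L = 0.00659 mg/L.
After input A: C = (0.73·0.00659 + 0.062·0.62) / 0.792 = 0.05461 mg/L.
36 µg/L = 0.036 mg/L.
After input B: C = (0.792·0.05461 + 0.053·0.036) / 0.845 = 0.05344 mg/L.
25 µg/L = 0.025 mg/L.
After input C: C = (0.845·0.05344 + 0.311·0.025) / 1.156 = 0.04579 mg/L.

0.0458 mg/L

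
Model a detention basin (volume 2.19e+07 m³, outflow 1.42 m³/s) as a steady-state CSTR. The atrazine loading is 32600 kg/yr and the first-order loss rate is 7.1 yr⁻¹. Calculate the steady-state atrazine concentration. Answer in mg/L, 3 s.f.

Outflow Q = 1.42 m³/s × 3.156e+07 s/yr = 4.481e+07 m³/yr.
Steady-state CSTR mass balance: W = Q·C + k·V·C, so C = W/(Q + kV).
Q + kV = 4.481e+07 + 7.1·2.19e+07 = 2.003e+08 m³/yr.
C = 32600/2.003e+08 = 0.0001628 kg/m³ = 0.1628 mg/L.

0.163 mg/L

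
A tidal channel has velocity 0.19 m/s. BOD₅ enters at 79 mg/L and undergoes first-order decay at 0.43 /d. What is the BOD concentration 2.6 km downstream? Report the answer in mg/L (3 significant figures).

Travel time t = 2.6 km / 0.19 m/s = 2600/0.19 = 1.368e+04 s = 0.1584 d.
First-order decay: C = 79·exp(−0.43·0.1584) = 79·0.9342 = 73.8 mg/L.

73.8 mg/L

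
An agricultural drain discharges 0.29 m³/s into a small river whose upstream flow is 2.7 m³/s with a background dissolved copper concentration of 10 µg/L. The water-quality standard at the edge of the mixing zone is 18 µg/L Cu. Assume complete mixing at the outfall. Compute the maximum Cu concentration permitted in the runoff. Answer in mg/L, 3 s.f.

0.0925 mg/L

10 µg/L = 0.01 mg/L.
18 µg/L = 0.018 mg/L.
Mass balance: 0.018·2.99 = 0.29·Cₑ + 2.7·0.01.
Cₑ = (0.05382 − 0.027) / 0.29 = 0.09248 mg/L.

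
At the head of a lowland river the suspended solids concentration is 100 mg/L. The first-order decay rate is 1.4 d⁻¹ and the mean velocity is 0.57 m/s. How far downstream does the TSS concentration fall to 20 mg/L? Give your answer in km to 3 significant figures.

56.6 km

From C = C₀·e^(−kt), t = ln(C₀/C)/k = ln(100/20)/1.4 = 1.609/1.4 = 1.15 d.
Distance = v·t = 0.57 m/s × 9.933e+04 s = 5.662e+04 m = 56.62 km.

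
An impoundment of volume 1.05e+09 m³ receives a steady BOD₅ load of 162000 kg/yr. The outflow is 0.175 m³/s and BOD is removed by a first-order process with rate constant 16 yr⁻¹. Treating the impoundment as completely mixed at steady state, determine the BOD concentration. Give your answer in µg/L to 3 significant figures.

9.64 µg/L

Outflow Q = 0.175 m³/s × 3.156e+07 s/yr = 5.523e+06 m³/yr.
Steady-state CSTR mass balance: W = Q·C + k·V·C, so C = W/(Q + kV).
Q + kV = 5.523e+06 + 16·1.05e+09 = 1.681e+10 m³/yr.
C = 162000/1.681e+10 = 9.64e-06 kg/m³ = 0.00964 mg/L = 9.64 µg/L.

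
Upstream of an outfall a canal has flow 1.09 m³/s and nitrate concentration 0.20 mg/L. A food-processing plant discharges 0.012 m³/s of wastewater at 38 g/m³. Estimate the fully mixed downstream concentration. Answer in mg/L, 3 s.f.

Flow-weighted mixing gives C = (0.012·38 + 1.09·0.2) / (0.012 + 1.09) = 0.674/1.102 = 0.6116 mg/L.

0.612 mg/L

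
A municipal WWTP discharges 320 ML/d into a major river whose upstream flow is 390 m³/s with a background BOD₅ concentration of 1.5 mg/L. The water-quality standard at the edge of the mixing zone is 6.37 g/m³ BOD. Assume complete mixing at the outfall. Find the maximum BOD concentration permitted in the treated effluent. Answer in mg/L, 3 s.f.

320 ML/d = 3.704 m³/s.
Mass balance: 6.37·393.7 = 3.704·Cₑ + 390·1.5.
Cₑ = (2508 − 585) / 3.704 = 519.2 mg/L.

519 mg/L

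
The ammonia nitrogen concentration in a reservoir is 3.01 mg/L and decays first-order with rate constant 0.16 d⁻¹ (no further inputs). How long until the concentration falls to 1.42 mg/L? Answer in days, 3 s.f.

t = ln(C₀/C)/k = ln(3.01/1.42)/0.16 = 0.7513/0.16 = 4.696 d.

4.70 d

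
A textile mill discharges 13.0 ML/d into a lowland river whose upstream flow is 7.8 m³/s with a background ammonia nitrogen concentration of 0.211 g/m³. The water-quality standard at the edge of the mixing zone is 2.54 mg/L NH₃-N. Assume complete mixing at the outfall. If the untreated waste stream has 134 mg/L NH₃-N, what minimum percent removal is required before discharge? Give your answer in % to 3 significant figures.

8.00 %

13.0 ML/d = 0.1505 m³/s.
Mass balance: 2.54·7.95 = 0.1505·Cₑ + 7.8·0.211.
Cₑ = (20.19 − 1.646) / 0.1505 = 123.3 mg/L.
Required removal = 1 − 123.3/134 = 8.003 %.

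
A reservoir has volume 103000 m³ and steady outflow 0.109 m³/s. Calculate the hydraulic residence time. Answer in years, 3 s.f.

0.0299 yr

Q = 0.109 m³/s × 3.156e+07 s/yr = 3.44e+06 m³/yr.
Hydraulic residence time τ = V/Q = 103000/3.44e+06 = 0.02994 yr.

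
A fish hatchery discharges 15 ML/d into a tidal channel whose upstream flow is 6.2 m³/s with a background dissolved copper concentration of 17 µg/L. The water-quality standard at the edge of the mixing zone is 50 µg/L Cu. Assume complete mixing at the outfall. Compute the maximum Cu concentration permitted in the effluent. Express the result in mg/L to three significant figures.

1.23 mg/L

15 ML/d = 0.1736 m³/s.
17 µg/L = 0.017 mg/L.
50 µg/L = 0.05 mg/L.
Mass balance: 0.05·6.374 = 0.1736·Cₑ + 6.2·0.017.
Cₑ = (0.3187 − 0.1054) / 0.1736 = 1.228 mg/L.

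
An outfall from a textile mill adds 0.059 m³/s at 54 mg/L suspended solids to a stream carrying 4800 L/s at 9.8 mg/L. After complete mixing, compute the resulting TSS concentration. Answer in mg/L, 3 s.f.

4800 L/s = 4.8 m³/s.
Flow-weighted mixing gives C = (0.059·54 + 4.8·9.8) / (0.059 + 4.8) = 50.23/4.859 = 10.34 mg/L.

10.3 mg/L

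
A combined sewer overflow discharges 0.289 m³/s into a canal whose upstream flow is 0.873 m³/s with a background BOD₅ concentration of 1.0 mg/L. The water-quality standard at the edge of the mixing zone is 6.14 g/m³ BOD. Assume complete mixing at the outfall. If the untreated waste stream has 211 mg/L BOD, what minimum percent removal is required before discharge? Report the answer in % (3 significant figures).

89.7 %

Mass balance: 6.14·1.162 = 0.289·Cₑ + 0.873·1.
Cₑ = (7.135 − 0.873) / 0.289 = 21.67 mg/L.
Required removal = 1 − 21.67/211 = 89.73 %.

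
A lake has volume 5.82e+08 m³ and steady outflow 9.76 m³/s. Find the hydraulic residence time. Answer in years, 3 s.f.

1.89 yr

Q = 9.76 m³/s × 3.156e+07 s/yr = 3.08e+08 m³/yr.
Hydraulic residence time τ = V/Q = 5.82e+08/3.08e+08 = 1.89 yr.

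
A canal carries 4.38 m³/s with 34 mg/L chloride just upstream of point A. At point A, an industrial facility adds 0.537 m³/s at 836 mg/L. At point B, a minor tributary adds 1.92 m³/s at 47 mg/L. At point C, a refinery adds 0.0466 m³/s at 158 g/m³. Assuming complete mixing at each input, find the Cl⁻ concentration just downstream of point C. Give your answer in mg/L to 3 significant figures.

After input A: C = (4.38·34 + 0.537·836) / 4.917 = 121.6 mg/L.
After input B: C = (4.917·121.6 + 1.92·47) / 6.837 = 100.6 mg/L.
After input C: C = (6.837·100.6 + 0.0466·158) / 6.884 = 101 mg/L.

101 mg/L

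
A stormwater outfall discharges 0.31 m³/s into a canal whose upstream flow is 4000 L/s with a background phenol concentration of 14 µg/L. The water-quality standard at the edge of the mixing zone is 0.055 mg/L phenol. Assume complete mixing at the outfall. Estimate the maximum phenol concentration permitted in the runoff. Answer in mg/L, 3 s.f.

0.584 mg/L

4000 L/s = 4 m³/s.
14 µg/L = 0.014 mg/L.
Mass balance: 0.055·4.31 = 0.31·Cₑ + 4·0.014.
Cₑ = (0.237 − 0.056) / 0.31 = 0.584 mg/L.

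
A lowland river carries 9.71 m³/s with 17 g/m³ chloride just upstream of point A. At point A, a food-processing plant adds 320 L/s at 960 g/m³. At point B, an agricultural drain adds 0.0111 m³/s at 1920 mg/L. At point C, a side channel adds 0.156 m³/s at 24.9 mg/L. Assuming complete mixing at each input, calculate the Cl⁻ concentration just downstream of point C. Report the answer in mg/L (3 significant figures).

320 L/s = 0.32 m³/s.
After input A: C = (9.71·17 + 0.32·960) / 10.03 = 47.09 mg/L.
After input B: C = (10.03·47.09 + 0.0111·1920) / 10.04 = 49.16 mg/L.
After input C: C = (10.04·49.16 + 0.156·24.9) / 10.2 = 48.79 mg/L.

48.8 mg/L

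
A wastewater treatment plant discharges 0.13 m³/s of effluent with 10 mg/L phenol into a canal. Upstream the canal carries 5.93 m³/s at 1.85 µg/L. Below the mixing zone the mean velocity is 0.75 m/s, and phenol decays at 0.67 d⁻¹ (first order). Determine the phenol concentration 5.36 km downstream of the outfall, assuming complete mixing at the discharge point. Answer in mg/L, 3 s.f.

1.85 µg/L = 0.00185 mg/L.
After complete mixing, C₀ = (0.13·10 + 5.93·0.00185) / 6.06 = 0.2163 mg/L.
Travel time t = 5360 m / 0.75 m/s = 7147 s = 0.08272 d.
C = 0.2163·exp(−0.67·0.08272) = 0.2163·0.9461 = 0.2047 mg/L.

0.205 mg/L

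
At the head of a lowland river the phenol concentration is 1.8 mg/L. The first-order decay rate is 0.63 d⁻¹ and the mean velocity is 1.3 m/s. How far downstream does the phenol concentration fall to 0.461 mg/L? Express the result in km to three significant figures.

From C = C₀·e^(−kt), t = ln(C₀/C)/k = ln(1.8/0.461)/0.63 = 1.362/0.63 = 2.162 d.
Distance = v·t = 1.3 m/s × 1.868e+05 s = 2.429e+05 m = 242.9 km.

243 km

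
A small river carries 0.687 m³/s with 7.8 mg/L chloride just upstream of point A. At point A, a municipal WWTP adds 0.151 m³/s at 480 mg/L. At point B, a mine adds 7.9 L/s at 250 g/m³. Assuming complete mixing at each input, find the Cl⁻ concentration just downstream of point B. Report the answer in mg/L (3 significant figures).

After input A: C = (0.687·7.8 + 0.151·480) / 0.838 = 92.89 mg/L.
7.9 L/s = 0.0079 m³/s.
After input B: C = (0.838·92.89 + 0.0079·250) / 0.8459 = 94.35 mg/L.

94.4 mg/L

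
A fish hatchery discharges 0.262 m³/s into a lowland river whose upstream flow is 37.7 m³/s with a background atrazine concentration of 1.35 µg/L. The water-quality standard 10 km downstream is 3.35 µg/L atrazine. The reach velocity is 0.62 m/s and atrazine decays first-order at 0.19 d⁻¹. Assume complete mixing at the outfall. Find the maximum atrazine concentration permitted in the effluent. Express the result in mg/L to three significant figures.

0.309 mg/L

1.35 µg/L = 0.00135 mg/L.
3.35 µg/L = 0.00335 mg/L.
Travel time to the compliance point: t = 1e+04/0.62 = 1.613e+04 s = 0.1867 d; decay factor exp(−0.19·0.1867) = 0.9652.
So the concentration just after mixing may be at most 0.00335/0.9652 = 0.003471 mg/L.
Mass balance: 0.003471·37.96 = 0.262·Cₑ + 37.7·0.00135.
Cₑ = (0.1318 − 0.0509) / 0.262 = 0.3087 mg/L.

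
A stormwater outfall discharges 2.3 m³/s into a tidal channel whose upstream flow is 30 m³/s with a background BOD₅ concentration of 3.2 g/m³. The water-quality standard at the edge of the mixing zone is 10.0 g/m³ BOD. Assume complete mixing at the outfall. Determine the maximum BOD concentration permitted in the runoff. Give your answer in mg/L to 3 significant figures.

98.7 mg/L

Mass balance: 10·32.3 = 2.3·Cₑ + 30·3.2.
Cₑ = (323 − 96) / 2.3 = 98.7 mg/L.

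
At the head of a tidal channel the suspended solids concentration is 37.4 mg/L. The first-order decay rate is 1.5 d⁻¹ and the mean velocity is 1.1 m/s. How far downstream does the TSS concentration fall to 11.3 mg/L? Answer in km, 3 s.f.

75.8 km

From C = C₀·e^(−kt), t = ln(C₀/C)/k = ln(37.4/11.3)/1.5 = 1.197/1.5 = 0.7979 d.
Distance = v·t = 1.1 m/s × 6.894e+04 s = 7.583e+04 m = 75.83 km.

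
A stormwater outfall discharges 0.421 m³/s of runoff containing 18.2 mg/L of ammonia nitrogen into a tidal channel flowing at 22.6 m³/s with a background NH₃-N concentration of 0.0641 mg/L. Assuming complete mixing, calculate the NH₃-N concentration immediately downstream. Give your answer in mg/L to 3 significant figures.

Flow-weighted mixing gives C = (0.421·18.2 + 22.6·0.0641) / (0.421 + 22.6) = 9.111/23.02 = 0.3958 mg/L.

0.396 mg/L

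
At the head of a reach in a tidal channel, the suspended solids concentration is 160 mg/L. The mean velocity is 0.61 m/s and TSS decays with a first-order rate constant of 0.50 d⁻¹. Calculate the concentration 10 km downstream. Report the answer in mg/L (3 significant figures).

146 mg/L

Travel time t = 10 km / 0.61 m/s = 1e+04/0.61 = 1.639e+04 s = 0.1897 d.
First-order decay: C = 160·exp(−0.50·0.1897) = 160·0.9095 = 145.5 mg/L.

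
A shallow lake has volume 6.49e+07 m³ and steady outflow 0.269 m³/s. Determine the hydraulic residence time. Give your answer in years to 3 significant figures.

Q = 0.269 m³/s × 3.156e+07 s/yr = 8.489e+06 m³/yr.
Hydraulic residence time τ = V/Q = 6.49e+07/8.489e+06 = 7.645 yr.

7.65 yr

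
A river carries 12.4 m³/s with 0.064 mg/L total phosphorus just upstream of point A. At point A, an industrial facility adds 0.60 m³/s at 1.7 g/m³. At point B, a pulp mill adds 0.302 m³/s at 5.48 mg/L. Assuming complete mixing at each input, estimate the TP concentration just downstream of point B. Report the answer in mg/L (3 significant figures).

After input A: C = (12.4·0.064 + 0.6·1.7) / 13 = 0.1395 mg/L.
After input B: C = (13·0.1395 + 0.302·5.48) / 13.3 = 0.2608 mg/L.

0.261 mg/L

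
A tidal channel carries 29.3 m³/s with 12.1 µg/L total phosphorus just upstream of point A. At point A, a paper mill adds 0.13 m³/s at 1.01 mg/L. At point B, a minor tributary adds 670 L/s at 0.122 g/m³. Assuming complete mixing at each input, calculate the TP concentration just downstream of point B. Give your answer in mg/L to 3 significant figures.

0.0189 mg/L

12.1 µg/L = 0.0121 mg/L.
After input A: C = (29.3·0.0121 + 0.13·1.01) / 29.43 = 0.01651 mg/L.
670 L/s = 0.67 m³/s.
After input B: C = (29.43·0.01651 + 0.67·0.122) / 30.1 = 0.01886 mg/L.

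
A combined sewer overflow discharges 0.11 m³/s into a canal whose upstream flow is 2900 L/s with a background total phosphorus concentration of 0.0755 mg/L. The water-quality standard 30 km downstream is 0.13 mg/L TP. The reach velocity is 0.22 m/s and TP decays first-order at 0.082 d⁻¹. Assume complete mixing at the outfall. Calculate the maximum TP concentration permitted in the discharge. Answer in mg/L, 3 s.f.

2900 L/s = 2.9 m³/s.
Travel time to the compliance point: t = 3e+04/0.22 = 1.364e+05 s = 1.578 d; decay factor exp(−0.082·1.578) = 0.8786.
So the concentration just after mixing may be at most 0.13/0.8786 = 0.148 mg/L.
Mass balance: 0.148·3.01 = 0.11·Cₑ + 2.9·0.0755.
Cₑ = (0.4454 − 0.2189) / 0.11 = 2.058 mg/L.

2.06 mg/L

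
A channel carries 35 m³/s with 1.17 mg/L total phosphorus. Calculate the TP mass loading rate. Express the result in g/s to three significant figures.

40.9 g/s

Mass flux = Q·C = 35 m³/s × 1.17 g/m³ = 40.95 g/s.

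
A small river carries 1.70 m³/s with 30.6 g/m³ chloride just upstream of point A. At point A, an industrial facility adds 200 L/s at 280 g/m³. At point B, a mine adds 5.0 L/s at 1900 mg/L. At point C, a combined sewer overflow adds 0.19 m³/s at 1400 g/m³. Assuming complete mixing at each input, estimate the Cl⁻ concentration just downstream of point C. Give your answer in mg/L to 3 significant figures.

183 mg/L

200 L/s = 0.2 m³/s.
After input A: C = (1.7·30.6 + 0.2·280) / 1.9 = 56.85 mg/L.
5.0 L/s = 0.005 m³/s.
After input B: C = (1.9·56.85 + 0.005·1900) / 1.905 = 61.69 mg/L.
After input C: C = (1.905·61.69 + 0.19·1400) / 2.095 = 183.1 mg/L.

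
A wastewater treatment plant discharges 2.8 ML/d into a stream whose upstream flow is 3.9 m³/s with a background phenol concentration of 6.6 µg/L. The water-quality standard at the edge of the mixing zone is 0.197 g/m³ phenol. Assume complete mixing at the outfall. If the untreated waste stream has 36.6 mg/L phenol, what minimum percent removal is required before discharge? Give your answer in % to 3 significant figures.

36.9 %

2.8 ML/d = 0.03241 m³/s.
6.6 µg/L = 0.0066 mg/L.
Mass balance: 0.197·3.932 = 0.03241·Cₑ + 3.9·0.0066.
Cₑ = (0.7747 − 0.02574) / 0.03241 = 23.11 mg/L.
Required removal = 1 − 23.11/36.6 = 36.86 %.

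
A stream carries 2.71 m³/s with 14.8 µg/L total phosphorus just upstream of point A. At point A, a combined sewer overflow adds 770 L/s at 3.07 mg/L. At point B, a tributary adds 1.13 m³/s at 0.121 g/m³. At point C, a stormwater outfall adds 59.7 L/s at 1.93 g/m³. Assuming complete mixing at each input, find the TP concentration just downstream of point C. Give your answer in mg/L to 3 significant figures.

0.569 mg/L

14.8 µg/L = 0.0148 mg/L.
770 L/s = 0.77 m³/s.
After input A: C = (2.71·0.0148 + 0.77·3.07) / 3.48 = 0.6908 mg/L.
After input B: C = (3.48·0.6908 + 1.13·0.121) / 4.61 = 0.5511 mg/L.
59.7 L/s = 0.0597 m³/s.
After input C: C = (4.61·0.5511 + 0.0597·1.93) / 4.67 = 0.5688 mg/L.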